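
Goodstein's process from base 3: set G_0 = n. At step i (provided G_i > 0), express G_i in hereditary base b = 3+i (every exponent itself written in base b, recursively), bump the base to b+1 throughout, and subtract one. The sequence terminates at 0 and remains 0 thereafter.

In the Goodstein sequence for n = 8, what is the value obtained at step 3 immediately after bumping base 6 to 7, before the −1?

12

G_0=8  [base 3] 2·3 + 2  →[3↦4]→  2·4 + 2 = 10  −1 ⇒ G_1=9
G_1=9  [base 4] 2·4 + 1  →[4↦5]→  2·5 + 1 = 11  −1 ⇒ G_2=10
G_2=10  [base 5] 2·5  →[5↦6]→  2·6 = 12  −1 ⇒ G_3=11
G_3=11  [base 6] 6 + 5  →[6↦7]→  7 + 5 = 12  −1 ⇒ G_4=11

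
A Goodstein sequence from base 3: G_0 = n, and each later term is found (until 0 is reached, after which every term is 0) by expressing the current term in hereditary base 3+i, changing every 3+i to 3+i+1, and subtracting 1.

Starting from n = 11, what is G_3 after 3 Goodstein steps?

(0) 11|_3 = 3^2 + 2 ↦ 4^2 + 2|_4 = 18 ⇒ 17
(1) 17|_4 = 4^2 + 1 ↦ 5^2 + 1|_5 = 26 ⇒ 25
(2) 25|_5 = 5^2 ↦ 6^2|_6 = 36 ⇒ 35

35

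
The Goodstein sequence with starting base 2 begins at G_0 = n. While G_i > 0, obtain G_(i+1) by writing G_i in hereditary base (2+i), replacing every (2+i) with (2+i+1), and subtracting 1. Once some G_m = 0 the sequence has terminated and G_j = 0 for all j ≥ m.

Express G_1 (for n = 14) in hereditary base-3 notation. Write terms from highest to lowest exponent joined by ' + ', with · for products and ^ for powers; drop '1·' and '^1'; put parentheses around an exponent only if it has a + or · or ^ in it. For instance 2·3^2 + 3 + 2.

step 0: 14 = 2^(2 + 1) + 2^2 + 2; sub 3 for 2: 3^(3 + 1) + 3^3 + 3; = 111; G_1 = 111−1 = 110
step 1: 110 = 3^(3 + 1) + 3^3 + 2; sub 4 for 3: 4^(4 + 1) + 4^4 + 2; = 1282; G_2 = 1282−1 = 1281

3^(3 + 1) + 3^3 + 2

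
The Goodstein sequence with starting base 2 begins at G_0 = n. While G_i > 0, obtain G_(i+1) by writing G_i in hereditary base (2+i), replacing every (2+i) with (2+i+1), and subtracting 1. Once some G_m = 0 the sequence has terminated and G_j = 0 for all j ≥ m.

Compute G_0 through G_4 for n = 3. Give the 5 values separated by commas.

3, 3, 3, 2, 1

base 2: 3 = 2 + 1; at 3: 3 + 1 = 4; next = 3
base 3: 3 = 3; at 4: 4 = 4; next = 3
base 4: 3 = 3; at 5: 3 = 3; next = 2
base 5: 2 = 2; at 6: 2 = 2; next = 1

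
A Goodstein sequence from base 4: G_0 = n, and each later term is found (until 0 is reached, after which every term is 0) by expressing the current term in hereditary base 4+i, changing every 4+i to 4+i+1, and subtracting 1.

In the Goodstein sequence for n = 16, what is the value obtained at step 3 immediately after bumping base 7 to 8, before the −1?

[0] 16 ≡ 4^2 (base 4). Lift 5: 25. −1: 24.
[1] 24 ≡ 4·5 + 4 (base 5). Lift 6: 28. −1: 27.
[2] 27 ≡ 4·6 + 3 (base 6). Lift 7: 31. −1: 30.
[3] 30 ≡ 4·7 + 2 (base 7). Lift 8: 34. −1: 33.

34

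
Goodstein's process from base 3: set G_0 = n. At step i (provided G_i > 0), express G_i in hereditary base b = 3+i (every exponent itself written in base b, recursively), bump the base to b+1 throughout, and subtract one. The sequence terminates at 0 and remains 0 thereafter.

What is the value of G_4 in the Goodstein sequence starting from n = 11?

(0) 11|_3 = 3^2 + 2 ↦ 4^2 + 2|_4 = 18 ⇒ 17
(1) 17|_4 = 4^2 + 1 ↦ 5^2 + 1|_5 = 26 ⇒ 25
(2) 25|_5 = 5^2 ↦ 6^2|_6 = 36 ⇒ 35
(3) 35|_6 = 5·6 + 5 ↦ 5·7 + 5|_7 = 40 ⇒ 39
(4) 39|_7 = 5·7 + 4 ↦ 5·8 + 4|_8 = 44 ⇒ 43

39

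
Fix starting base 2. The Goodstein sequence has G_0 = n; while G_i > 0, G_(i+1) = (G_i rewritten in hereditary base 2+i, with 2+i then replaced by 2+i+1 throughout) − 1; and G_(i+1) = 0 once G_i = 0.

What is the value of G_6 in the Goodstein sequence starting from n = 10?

10 —HB2→ 2^(2 + 1) + 2 —bump→ 3^(3 + 1) + 3 = 84 —(−1)→ 83
83 —HB3→ 3^(3 + 1) + 2 —bump→ 4^(4 + 1) + 2 = 1026 —(−1)→ 1025
1025 —HB4→ 4^(4 + 1) + 1 —bump→ 5^(5 + 1) + 1 = 15626 —(−1)→ 15625
15625 —HB5→ 5^(5 + 1) —bump→ 6^(6 + 1) = 279936 —(−1)→ 279935
279935 —HB6→ 5·6^6 + 5·6^5 + 5·6^4 + 5·6^3 + 5·6^2 + 5·6 + 5 —bump→ 5·7^7 + 5·7^5 + 5·7^4 + 5·7^3 + 5·7^2 + 5·7 + 5 = 4215755 —(−1)→ 4215754
4215754 —HB7→ 5·7^7 + 5·7^5 + 5·7^4 + 5·7^3 + 5·7^2 + 5·7 + 4 —bump→ 5·8^8 + 5·8^5 + 5·8^4 + 5·8^3 + 5·8^2 + 5·8 + 4 = 84073324 —(−1)→ 84073323
84073323 —HB8→ 5·8^8 + 5·8^5 + 5·8^4 + 5·8^3 + 5·8^2 + 5·8 + 3 —bump→ 5·9^9 + 5·9^5 + 5·9^4 + 5·9^3 + 5·9^2 + 5·9 + 3 = 1937434593 —(−1)→ 1937434592

84073323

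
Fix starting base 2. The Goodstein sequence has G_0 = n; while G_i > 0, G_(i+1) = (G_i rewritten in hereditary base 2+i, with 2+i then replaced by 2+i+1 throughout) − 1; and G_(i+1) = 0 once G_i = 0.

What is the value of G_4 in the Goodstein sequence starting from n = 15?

326593

base 2: 15 = 2^(2 + 1) + 2^2 + 2 + 1; at 3: 3^(3 + 1) + 3^3 + 3 + 1 = 112; next = 111
base 3: 111 = 3^(3 + 1) + 3^3 + 3; at 4: 4^(4 + 1) + 4^4 + 4 = 1284; next = 1283
base 4: 1283 = 4^(4 + 1) + 4^4 + 3; at 5: 5^(5 + 1) + 5^5 + 3 = 18753; next = 18752
base 5: 18752 = 5^(5 + 1) + 5^5 + 2; at 6: 6^(6 + 1) + 6^6 + 2 = 326594; next = 326593
base 6: 326593 = 6^(6 + 1) + 6^6 + 1; at 7: 7^(7 + 1) + 7^7 + 1 = 6588345; next = 6588344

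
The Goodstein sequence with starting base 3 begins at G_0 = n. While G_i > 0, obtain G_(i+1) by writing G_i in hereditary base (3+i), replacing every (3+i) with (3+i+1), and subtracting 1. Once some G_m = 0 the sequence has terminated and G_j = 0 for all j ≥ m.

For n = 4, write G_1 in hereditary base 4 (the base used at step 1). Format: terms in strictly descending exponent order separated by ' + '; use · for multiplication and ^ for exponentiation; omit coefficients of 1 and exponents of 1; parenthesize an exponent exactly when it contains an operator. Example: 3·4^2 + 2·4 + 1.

4

[0] 4 ≡ 3 + 1 (base 3). Lift 4: 5. −1: 4.
[1] 4 ≡ 4 (base 4). Lift 5: 5. −1: 4.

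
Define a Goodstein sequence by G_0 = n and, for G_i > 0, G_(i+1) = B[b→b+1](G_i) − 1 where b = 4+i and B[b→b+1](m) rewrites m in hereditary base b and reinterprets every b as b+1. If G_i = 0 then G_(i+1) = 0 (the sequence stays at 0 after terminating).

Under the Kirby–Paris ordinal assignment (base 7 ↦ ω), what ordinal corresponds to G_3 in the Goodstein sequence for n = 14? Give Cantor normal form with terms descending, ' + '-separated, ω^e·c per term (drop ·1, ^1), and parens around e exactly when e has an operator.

ω·2 + 6

G_0 = 14. HB_4(14) = 3·4 + 2. Bump = 17. G_1 = 16.
G_1 = 16. HB_5(16) = 3·5 + 1. Bump = 19. G_2 = 18.
G_2 = 18. HB_6(18) = 3·6. Bump = 21. G_3 = 20.
G_3 = 20. HB_7(20) = 2·7 + 6. Bump = 22. G_4 = 21.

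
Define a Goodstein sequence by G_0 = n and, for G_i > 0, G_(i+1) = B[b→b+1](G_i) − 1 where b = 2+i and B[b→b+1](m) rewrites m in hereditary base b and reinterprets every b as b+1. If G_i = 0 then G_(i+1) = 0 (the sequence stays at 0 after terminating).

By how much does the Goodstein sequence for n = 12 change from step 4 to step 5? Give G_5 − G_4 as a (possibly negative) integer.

(0) 12|_2 = 2^(2 + 1) + 2^2 ↦ 3^(3 + 1) + 3^3|_3 = 108 ⇒ 107
(1) 107|_3 = 3^(3 + 1) + 2·3^2 + 2·3 + 2 ↦ 4^(4 + 1) + 2·4^2 + 2·4 + 2|_4 = 1066 ⇒ 1065
(2) 1065|_4 = 4^(4 + 1) + 2·4^2 + 2·4 + 1 ↦ 5^(5 + 1) + 2·5^2 + 2·5 + 1|_5 = 15686 ⇒ 15685
(3) 15685|_5 = 5^(5 + 1) + 2·5^2 + 2·5 ↦ 6^(6 + 1) + 2·6^2 + 2·6|_6 = 280020 ⇒ 280019
(4) 280019|_6 = 6^(6 + 1) + 2·6^2 + 6 + 5 ↦ 7^(7 + 1) + 2·7^2 + 7 + 5|_7 = 5764911 ⇒ 5764910

5484891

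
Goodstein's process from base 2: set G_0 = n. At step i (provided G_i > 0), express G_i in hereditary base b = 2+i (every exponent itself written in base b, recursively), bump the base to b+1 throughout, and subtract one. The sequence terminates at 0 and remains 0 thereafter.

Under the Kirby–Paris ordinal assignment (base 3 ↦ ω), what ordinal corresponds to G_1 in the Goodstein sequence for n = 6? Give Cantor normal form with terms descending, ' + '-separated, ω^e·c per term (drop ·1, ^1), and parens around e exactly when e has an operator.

G_0 = 6. HB_2(6) = 2^2 + 2. Bump = 30. G_1 = 29.
G_1 = 29. HB_3(29) = 3^3 + 2. Bump = 258. G_2 = 257.

ω^ω + 2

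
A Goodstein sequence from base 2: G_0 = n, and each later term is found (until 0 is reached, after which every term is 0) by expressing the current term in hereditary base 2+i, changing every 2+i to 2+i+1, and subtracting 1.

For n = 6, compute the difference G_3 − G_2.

G_0=6  [base 2] 2^2 + 2  →[2↦3]→  3^3 + 3 = 30  −1 ⇒ G_1=29
G_1=29  [base 3] 3^3 + 2  →[3↦4]→  4^4 + 2 = 258  −1 ⇒ G_2=257
G_2=257  [base 4] 4^4 + 1  →[4↦5]→  5^5 + 1 = 3126  −1 ⇒ G_3=3125

2868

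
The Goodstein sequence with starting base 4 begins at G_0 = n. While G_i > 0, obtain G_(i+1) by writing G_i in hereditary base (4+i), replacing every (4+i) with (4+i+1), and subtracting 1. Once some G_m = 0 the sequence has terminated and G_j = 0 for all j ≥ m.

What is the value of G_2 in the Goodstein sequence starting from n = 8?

9

[0] 8 ≡ 2·4 (base 4). Lift 5: 10. −1: 9.
[1] 9 ≡ 5 + 4 (base 5). Lift 6: 10. −1: 9.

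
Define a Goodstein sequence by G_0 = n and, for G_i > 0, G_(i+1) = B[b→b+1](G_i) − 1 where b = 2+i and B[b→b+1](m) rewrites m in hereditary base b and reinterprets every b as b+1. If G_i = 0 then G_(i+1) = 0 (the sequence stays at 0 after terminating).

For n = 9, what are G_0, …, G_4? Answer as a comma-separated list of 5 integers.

G_0=9  [base 2] 2^(2 + 1) + 1  →[2↦3]→  3^(3 + 1) + 1 = 82  −1 ⇒ G_1=81
G_1=81  [base 3] 3^(3 + 1)  →[3↦4]→  4^(4 + 1) = 1024  −1 ⇒ G_2=1023
G_2=1023  [base 4] 3·4^4 + 3·4^3 + 3·4^2 + 3·4 + 3  →[4↦5]→  3·5^5 + 3·5^3 + 3·5^2 + 3·5 + 3 = 9843  −1 ⇒ G_3=9842
G_3=9842  [base 5] 3·5^5 + 3·5^3 + 3·5^2 + 3·5 + 2  →[5↦6]→  3·6^6 + 3·6^3 + 3·6^2 + 3·6 + 2 = 140744  −1 ⇒ G_4=140743

9, 81, 1023, 9842, 140743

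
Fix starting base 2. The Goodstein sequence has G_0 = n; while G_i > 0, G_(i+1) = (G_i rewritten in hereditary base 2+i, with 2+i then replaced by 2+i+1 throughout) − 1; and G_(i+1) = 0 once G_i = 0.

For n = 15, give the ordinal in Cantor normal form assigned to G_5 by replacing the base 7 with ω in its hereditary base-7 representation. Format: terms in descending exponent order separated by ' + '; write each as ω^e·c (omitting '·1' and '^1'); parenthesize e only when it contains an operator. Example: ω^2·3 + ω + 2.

step 0: 15 = 2^(2 + 1) + 2^2 + 2 + 1; sub 3 for 2: 3^(3 + 1) + 3^3 + 3 + 1; = 112; G_1 = 112−1 = 111
step 1: 111 = 3^(3 + 1) + 3^3 + 3; sub 4 for 3: 4^(4 + 1) + 4^4 + 4; = 1284; G_2 = 1284−1 = 1283
step 2: 1283 = 4^(4 + 1) + 4^4 + 3; sub 5 for 4: 5^(5 + 1) + 5^5 + 3; = 18753; G_3 = 18753−1 = 18752
step 3: 18752 = 5^(5 + 1) + 5^5 + 2; sub 6 for 5: 6^(6 + 1) + 6^6 + 2; = 326594; G_4 = 326594−1 = 326593
step 4: 326593 = 6^(6 + 1) + 6^6 + 1; sub 7 for 6: 7^(7 + 1) + 7^7 + 1; = 6588345; G_5 = 6588345−1 = 6588344
step 5: 6588344 = 7^(7 + 1) + 7^7; sub 8 for 7: 8^(8 + 1) + 8^8; = 150994944; G_6 = 150994944−1 = 150994943

ω^(ω + 1) + ω^ω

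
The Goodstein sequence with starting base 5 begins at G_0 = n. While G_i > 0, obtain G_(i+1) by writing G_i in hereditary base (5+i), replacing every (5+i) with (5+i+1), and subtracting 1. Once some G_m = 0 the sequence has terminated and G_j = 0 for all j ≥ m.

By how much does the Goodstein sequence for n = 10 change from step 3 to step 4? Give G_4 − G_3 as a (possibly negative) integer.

0

i=0: 10 = 2·5 (b=5); 5→6: 2·6 = 12; 12−1 = 11
i=1: 11 = 6 + 5 (b=6); 6→7: 7 + 5 = 12; 12−1 = 11
i=2: 11 = 7 + 4 (b=7); 7→8: 8 + 4 = 12; 12−1 = 11
i=3: 11 = 8 + 3 (b=8); 8→9: 9 + 3 = 12; 12−1 = 11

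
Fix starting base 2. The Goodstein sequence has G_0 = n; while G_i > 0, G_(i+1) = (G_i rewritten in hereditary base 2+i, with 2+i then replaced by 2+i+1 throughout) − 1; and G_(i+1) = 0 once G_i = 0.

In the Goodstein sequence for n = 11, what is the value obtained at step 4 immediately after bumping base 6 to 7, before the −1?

5764802

G_0=11  [base 2] 2^(2 + 1) + 2 + 1  →[2↦3]→  3^(3 + 1) + 3 + 1 = 85  −1 ⇒ G_1=84
G_1=84  [base 3] 3^(3 + 1) + 3  →[3↦4]→  4^(4 + 1) + 4 = 1028  −1 ⇒ G_2=1027
G_2=1027  [base 4] 4^(4 + 1) + 3  →[4↦5]→  5^(5 + 1) + 3 = 15628  −1 ⇒ G_3=15627
G_3=15627  [base 5] 5^(5 + 1) + 2  →[5↦6]→  6^(6 + 1) + 2 = 279938  −1 ⇒ G_4=279937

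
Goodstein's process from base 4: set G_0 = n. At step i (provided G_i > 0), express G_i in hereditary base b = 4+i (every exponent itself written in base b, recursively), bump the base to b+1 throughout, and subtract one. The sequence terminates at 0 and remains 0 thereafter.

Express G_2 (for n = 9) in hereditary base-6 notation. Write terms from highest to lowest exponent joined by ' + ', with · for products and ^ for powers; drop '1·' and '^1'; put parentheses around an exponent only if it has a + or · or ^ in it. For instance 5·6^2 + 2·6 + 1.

6 + 5

base 4: 9 = 2·4 + 1; at 5: 2·5 + 1 = 11; next = 10
base 5: 10 = 2·5; at 6: 2·6 = 12; next = 11
base 6: 11 = 6 + 5; at 7: 7 + 5 = 12; next = 11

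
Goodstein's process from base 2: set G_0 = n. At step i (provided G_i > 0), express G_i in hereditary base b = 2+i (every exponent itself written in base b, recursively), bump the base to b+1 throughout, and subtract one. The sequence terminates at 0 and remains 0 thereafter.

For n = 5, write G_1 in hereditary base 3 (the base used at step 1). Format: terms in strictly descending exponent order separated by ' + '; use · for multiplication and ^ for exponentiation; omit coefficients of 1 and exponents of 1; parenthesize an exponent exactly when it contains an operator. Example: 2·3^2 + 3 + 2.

step 0: 5 = 2^2 + 1; sub 3 for 2: 3^3 + 1; = 28; G_1 = 28−1 = 27
step 1: 27 = 3^3; sub 4 for 3: 4^4; = 256; G_2 = 256−1 = 255

3^3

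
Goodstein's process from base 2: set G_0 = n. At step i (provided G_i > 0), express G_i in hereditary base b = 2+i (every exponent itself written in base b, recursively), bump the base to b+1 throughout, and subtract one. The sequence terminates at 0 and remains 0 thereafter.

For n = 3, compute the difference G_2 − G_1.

0

G_0 = 3. HB_2(3) = 2 + 1. Bump = 4. G_1 = 3.
G_1 = 3. HB_3(3) = 3. Bump = 4. G_2 = 3.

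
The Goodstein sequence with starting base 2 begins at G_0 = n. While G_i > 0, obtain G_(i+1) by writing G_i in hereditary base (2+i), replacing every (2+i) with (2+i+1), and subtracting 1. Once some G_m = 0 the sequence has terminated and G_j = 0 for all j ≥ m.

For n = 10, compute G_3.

15625

[0] 10 ≡ 2^(2 + 1) + 2 (base 2). Lift 3: 84. −1: 83.
[1] 83 ≡ 3^(3 + 1) + 2 (base 3). Lift 4: 1026. −1: 1025.
[2] 1025 ≡ 4^(4 + 1) + 1 (base 4). Lift 5: 15626. −1: 15625.
[3] 15625 ≡ 5^(5 + 1) (base 5). Lift 6: 279936. −1: 279935.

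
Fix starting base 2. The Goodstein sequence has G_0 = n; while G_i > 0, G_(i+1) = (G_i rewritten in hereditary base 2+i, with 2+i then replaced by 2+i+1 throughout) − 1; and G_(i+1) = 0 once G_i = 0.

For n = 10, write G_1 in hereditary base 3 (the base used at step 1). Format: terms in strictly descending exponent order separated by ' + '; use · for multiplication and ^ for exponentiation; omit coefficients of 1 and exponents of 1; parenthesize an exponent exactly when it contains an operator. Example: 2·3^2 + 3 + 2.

10 —HB2→ 2^(2 + 1) + 2 —bump→ 3^(3 + 1) + 3 = 84 —(−1)→ 83
83 —HB3→ 3^(3 + 1) + 2 —bump→ 4^(4 + 1) + 2 = 1026 —(−1)→ 1025

3^(3 + 1) + 2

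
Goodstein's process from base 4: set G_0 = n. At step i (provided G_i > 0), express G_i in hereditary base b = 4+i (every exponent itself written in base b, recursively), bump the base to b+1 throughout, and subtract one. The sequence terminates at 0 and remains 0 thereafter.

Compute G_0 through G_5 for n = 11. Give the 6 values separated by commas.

[0] 11 ≡ 2·4 + 3 (base 4). Lift 5: 13. −1: 12.
[1] 12 ≡ 2·5 + 2 (base 5). Lift 6: 14. −1: 13.
[2] 13 ≡ 2·6 + 1 (base 6). Lift 7: 15. −1: 14.
[3] 14 ≡ 2·7 (base 7). Lift 8: 16. −1: 15.
[4] 15 ≡ 8 + 7 (base 8). Lift 9: 16. −1: 15.

11, 12, 13, 14, 15, 15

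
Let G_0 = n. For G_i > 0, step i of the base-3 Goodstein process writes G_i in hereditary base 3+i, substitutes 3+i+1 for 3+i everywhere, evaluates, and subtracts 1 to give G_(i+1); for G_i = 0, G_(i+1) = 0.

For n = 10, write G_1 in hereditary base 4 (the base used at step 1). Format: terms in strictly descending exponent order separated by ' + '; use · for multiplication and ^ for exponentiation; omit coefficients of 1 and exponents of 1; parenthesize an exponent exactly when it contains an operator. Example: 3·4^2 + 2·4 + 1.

G_0=10  [base 3] 3^2 + 1  →[3↦4]→  4^2 + 1 = 17  −1 ⇒ G_1=16
G_1=16  [base 4] 4^2  →[4↦5]→  5^2 = 25  −1 ⇒ G_2=24

4^2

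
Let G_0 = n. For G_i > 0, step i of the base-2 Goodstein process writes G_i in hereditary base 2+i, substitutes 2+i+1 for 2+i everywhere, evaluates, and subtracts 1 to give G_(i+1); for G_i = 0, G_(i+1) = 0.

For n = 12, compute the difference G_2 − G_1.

G_0=12  [base 2] 2^(2 + 1) + 2^2  →[2↦3]→  3^(3 + 1) + 3^3 = 108  −1 ⇒ G_1=107
G_1=107  [base 3] 3^(3 + 1) + 2·3^2 + 2·3 + 2  →[3↦4]→  4^(4 + 1) + 2·4^2 + 2·4 + 2 = 1066  −1 ⇒ G_2=1065

958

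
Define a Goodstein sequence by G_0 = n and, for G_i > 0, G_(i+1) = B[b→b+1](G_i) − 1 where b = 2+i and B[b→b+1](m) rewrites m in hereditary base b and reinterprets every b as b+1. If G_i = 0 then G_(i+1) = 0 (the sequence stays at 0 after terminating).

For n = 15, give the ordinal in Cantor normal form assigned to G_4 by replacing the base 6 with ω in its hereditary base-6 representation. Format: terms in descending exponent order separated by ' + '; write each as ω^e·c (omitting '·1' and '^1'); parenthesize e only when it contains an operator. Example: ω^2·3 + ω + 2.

ω^(ω + 1) + ω^ω + 1

i=0: 15 = 2^(2 + 1) + 2^2 + 2 + 1 (b=2); 2→3: 3^(3 + 1) + 3^3 + 3 + 1 = 112; 112−1 = 111
i=1: 111 = 3^(3 + 1) + 3^3 + 3 (b=3); 3→4: 4^(4 + 1) + 4^4 + 4 = 1284; 1284−1 = 1283
i=2: 1283 = 4^(4 + 1) + 4^4 + 3 (b=4); 4→5: 5^(5 + 1) + 5^5 + 3 = 18753; 18753−1 = 18752
i=3: 18752 = 5^(5 + 1) + 5^5 + 2 (b=5); 5→6: 6^(6 + 1) + 6^6 + 2 = 326594; 326594−1 = 326593
i=4: 326593 = 6^(6 + 1) + 6^6 + 1 (b=6); 6→7: 7^(7 + 1) + 7^7 + 1 = 6588345; 6588345−1 = 6588344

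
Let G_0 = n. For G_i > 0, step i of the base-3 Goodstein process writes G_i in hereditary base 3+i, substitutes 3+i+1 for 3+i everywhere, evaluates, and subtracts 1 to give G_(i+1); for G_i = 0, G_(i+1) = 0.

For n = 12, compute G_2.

(0) 12|_3 = 3^2 + 3 ↦ 4^2 + 4|_4 = 20 ⇒ 19
(1) 19|_4 = 4^2 + 3 ↦ 5^2 + 3|_5 = 28 ⇒ 27

27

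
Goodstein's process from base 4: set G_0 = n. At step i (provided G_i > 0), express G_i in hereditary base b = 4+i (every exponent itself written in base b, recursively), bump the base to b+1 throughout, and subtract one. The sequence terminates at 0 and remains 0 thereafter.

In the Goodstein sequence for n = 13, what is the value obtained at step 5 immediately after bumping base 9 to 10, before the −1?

22

[0] 13 ≡ 3·4 + 1 (base 4). Lift 5: 16. −1: 15.
[1] 15 ≡ 3·5 (base 5). Lift 6: 18. −1: 17.
[2] 17 ≡ 2·6 + 5 (base 6). Lift 7: 19. −1: 18.
[3] 18 ≡ 2·7 + 4 (base 7). Lift 8: 20. −1: 19.
[4] 19 ≡ 2·8 + 3 (base 8). Lift 9: 21. −1: 20.
[5] 20 ≡ 2·9 + 2 (base 9). Lift 10: 22. −1: 21.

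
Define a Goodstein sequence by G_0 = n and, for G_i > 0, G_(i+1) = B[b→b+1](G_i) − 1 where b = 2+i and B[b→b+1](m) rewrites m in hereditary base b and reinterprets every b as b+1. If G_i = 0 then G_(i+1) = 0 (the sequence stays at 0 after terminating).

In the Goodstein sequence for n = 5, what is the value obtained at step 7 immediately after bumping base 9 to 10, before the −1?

G_0=5  [base 2] 2^2 + 1  →[2↦3]→  3^3 + 1 = 28  −1 ⇒ G_1=27
G_1=27  [base 3] 3^3  →[3↦4]→  4^4 = 256  −1 ⇒ G_2=255
G_2=255  [base 4] 3·4^3 + 3·4^2 + 3·4 + 3  →[4↦5]→  3·5^3 + 3·5^2 + 3·5 + 3 = 468  −1 ⇒ G_3=467
G_3=467  [base 5] 3·5^3 + 3·5^2 + 3·5 + 2  →[5↦6]→  3·6^3 + 3·6^2 + 3·6 + 2 = 776  −1 ⇒ G_4=775
G_4=775  [base 6] 3·6^3 + 3·6^2 + 3·6 + 1  →[6↦7]→  3·7^3 + 3·7^2 + 3·7 + 1 = 1198  −1 ⇒ G_5=1197
G_5=1197  [base 7] 3·7^3 + 3·7^2 + 3·7  →[7↦8]→  3·8^3 + 3·8^2 + 3·8 = 1752  −1 ⇒ G_6=1751
G_6=1751  [base 8] 3·8^3 + 3·8^2 + 2·8 + 7  →[8↦9]→  3·9^3 + 3·9^2 + 2·9 + 7 = 2455  −1 ⇒ G_7=2454
G_7=2454  [base 9] 3·9^3 + 3·9^2 + 2·9 + 6  →[9↦10]→  3·10^3 + 3·10^2 + 2·10 + 6 = 3326  −1 ⇒ G_8=3325

3326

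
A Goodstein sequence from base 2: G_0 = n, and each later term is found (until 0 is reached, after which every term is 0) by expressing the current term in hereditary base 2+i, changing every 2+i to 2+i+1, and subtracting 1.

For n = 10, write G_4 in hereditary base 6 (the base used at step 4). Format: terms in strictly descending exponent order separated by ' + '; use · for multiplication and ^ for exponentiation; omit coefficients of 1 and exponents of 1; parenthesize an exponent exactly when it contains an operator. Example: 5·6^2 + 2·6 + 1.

5·6^6 + 5·6^5 + 5·6^4 + 5·6^3 + 5·6^2 + 5·6 + 5

base 2: 10 = 2^(2 + 1) + 2; at 3: 3^(3 + 1) + 3 = 84; next = 83
base 3: 83 = 3^(3 + 1) + 2; at 4: 4^(4 + 1) + 2 = 1026; next = 1025
base 4: 1025 = 4^(4 + 1) + 1; at 5: 5^(5 + 1) + 1 = 15626; next = 15625
base 5: 15625 = 5^(5 + 1); at 6: 6^(6 + 1) = 279936; next = 279935
base 6: 279935 = 5·6^6 + 5·6^5 + 5·6^4 + 5·6^3 + 5·6^2 + 5·6 + 5; at 7: 5·7^7 + 5·7^5 + 5·7^4 + 5·7^3 + 5·7^2 + 5·7 + 5 = 4215755; next = 4215754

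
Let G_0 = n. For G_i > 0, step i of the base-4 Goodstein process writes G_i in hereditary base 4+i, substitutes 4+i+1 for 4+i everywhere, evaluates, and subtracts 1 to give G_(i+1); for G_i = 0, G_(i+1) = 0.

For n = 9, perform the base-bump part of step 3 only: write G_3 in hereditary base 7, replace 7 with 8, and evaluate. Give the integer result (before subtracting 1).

base 4: 9 = 2·4 + 1; at 5: 2·5 + 1 = 11; next = 10
base 5: 10 = 2·5; at 6: 2·6 = 12; next = 11
base 6: 11 = 6 + 5; at 7: 7 + 5 = 12; next = 11

12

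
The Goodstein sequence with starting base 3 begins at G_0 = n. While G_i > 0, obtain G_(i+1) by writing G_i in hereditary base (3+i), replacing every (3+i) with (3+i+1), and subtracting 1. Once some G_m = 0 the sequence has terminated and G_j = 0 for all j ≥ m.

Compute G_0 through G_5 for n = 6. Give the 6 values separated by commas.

6, 7, 7, 7, 7, 7

[0] 6 ≡ 2·3 (base 3). Lift 4: 8. −1: 7.
[1] 7 ≡ 4 + 3 (base 4). Lift 5: 8. −1: 7.
[2] 7 ≡ 5 + 2 (base 5). Lift 6: 8. −1: 7.
[3] 7 ≡ 6 + 1 (base 6). Lift 7: 8. −1: 7.
[4] 7 ≡ 7 (base 7). Lift 8: 8. −1: 7.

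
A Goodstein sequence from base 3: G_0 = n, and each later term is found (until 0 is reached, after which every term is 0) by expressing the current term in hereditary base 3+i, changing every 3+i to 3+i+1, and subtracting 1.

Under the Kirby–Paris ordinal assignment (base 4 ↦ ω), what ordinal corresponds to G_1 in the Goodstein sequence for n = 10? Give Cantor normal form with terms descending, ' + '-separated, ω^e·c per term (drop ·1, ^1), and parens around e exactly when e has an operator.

G_0=10  [base 3] 3^2 + 1  →[3↦4]→  4^2 + 1 = 17  −1 ⇒ G_1=16
G_1=16  [base 4] 4^2  →[4↦5]→  5^2 = 25  −1 ⇒ G_2=24

ω^2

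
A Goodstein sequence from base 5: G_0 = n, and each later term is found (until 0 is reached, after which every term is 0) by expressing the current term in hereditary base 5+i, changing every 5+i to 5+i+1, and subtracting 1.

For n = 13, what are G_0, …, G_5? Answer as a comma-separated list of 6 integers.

13, 14, 15, 16, 17, 17

(0) 13|_5 = 2·5 + 3 ↦ 2·6 + 3|_6 = 15 ⇒ 14
(1) 14|_6 = 2·6 + 2 ↦ 2·7 + 2|_7 = 16 ⇒ 15
(2) 15|_7 = 2·7 + 1 ↦ 2·8 + 1|_8 = 17 ⇒ 16
(3) 16|_8 = 2·8 ↦ 2·9|_9 = 18 ⇒ 17
(4) 17|_9 = 9 + 8 ↦ 10 + 8|_10 = 18 ⇒ 17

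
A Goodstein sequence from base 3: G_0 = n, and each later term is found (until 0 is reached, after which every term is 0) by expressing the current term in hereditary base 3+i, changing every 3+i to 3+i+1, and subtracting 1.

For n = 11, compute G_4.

[0] 11 ≡ 3^2 + 2 (base 3). Lift 4: 18. −1: 17.
[1] 17 ≡ 4^2 + 1 (base 4). Lift 5: 26. −1: 25.
[2] 25 ≡ 5^2 (base 5). Lift 6: 36. −1: 35.
[3] 35 ≡ 5·6 + 5 (base 6). Lift 7: 40. −1: 39.
[4] 39 ≡ 5·7 + 4 (base 7). Lift 8: 44. −1: 43.

39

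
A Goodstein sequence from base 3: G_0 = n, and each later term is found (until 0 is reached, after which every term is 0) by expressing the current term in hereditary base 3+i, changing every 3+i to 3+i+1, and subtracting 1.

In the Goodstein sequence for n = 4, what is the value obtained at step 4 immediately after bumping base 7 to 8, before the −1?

G_0=4  [base 3] 3 + 1  →[3↦4]→  4 + 1 = 5  −1 ⇒ G_1=4
G_1=4  [base 4] 4  →[4↦5]→  5 = 5  −1 ⇒ G_2=4
G_2=4  [base 5] 4  →[5↦6]→  4 = 4  −1 ⇒ G_3=3
G_3=3  [base 6] 3  →[6↦7]→  3 = 3  −1 ⇒ G_4=2

2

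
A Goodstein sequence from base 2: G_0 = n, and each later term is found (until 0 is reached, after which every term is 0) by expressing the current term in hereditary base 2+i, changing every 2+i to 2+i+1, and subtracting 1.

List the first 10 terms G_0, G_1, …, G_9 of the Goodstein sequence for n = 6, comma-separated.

6, 29, 257, 3125, 46655, 98039, 187243, 332147, 555551, 885775

G_0 = 6. HB_2(6) = 2^2 + 2. Bump = 30. G_1 = 29.
G_1 = 29. HB_3(29) = 3^3 + 2. Bump = 258. G_2 = 257.
G_2 = 257. HB_4(257) = 4^4 + 1. Bump = 3126. G_3 = 3125.
G_3 = 3125. HB_5(3125) = 5^5. Bump = 46656. G_4 = 46655.
G_4 = 46655. HB_6(46655) = 5·6^5 + 5·6^4 + 5·6^3 + 5·6^2 + 5·6 + 5. Bump = 98040. G_5 = 98039.
G_5 = 98039. HB_7(98039) = 5·7^5 + 5·7^4 + 5·7^3 + 5·7^2 + 5·7 + 4. Bump = 187244. G_6 = 187243.
G_6 = 187243. HB_8(187243) = 5·8^5 + 5·8^4 + 5·8^3 + 5·8^2 + 5·8 + 3. Bump = 332148. G_7 = 332147.
G_7 = 332147. HB_9(332147) = 5·9^5 + 5·9^4 + 5·9^3 + 5·9^2 + 5·9 + 2. Bump = 555552. G_8 = 555551.
G_8 = 555551. HB_10(555551) = 5·10^5 + 5·10^4 + 5·10^3 + 5·10^2 + 5·10 + 1. Bump = 885776. G_9 = 885775.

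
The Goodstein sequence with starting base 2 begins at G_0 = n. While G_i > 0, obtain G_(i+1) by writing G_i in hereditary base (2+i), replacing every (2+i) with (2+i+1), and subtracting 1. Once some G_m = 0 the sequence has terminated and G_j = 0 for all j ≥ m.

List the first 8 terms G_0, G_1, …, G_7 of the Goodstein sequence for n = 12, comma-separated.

base 2: 12 = 2^(2 + 1) + 2^2; at 3: 3^(3 + 1) + 3^3 = 108; next = 107
base 3: 107 = 3^(3 + 1) + 2·3^2 + 2·3 + 2; at 4: 4^(4 + 1) + 2·4^2 + 2·4 + 2 = 1066; next = 1065
base 4: 1065 = 4^(4 + 1) + 2·4^2 + 2·4 + 1; at 5: 5^(5 + 1) + 2·5^2 + 2·5 + 1 = 15686; next = 15685
base 5: 15685 = 5^(5 + 1) + 2·5^2 + 2·5; at 6: 6^(6 + 1) + 2·6^2 + 2·6 = 280020; next = 280019
base 6: 280019 = 6^(6 + 1) + 2·6^2 + 6 + 5; at 7: 7^(7 + 1) + 2·7^2 + 7 + 5 = 5764911; next = 5764910
base 7: 5764910 = 7^(7 + 1) + 2·7^2 + 7 + 4; at 8: 8^(8 + 1) + 2·8^2 + 8 + 4 = 134217868; next = 134217867
base 8: 134217867 = 8^(8 + 1) + 2·8^2 + 8 + 3; at 9: 9^(9 + 1) + 2·9^2 + 9 + 3 = 3486784575; next = 3486784574

12, 107, 1065, 15685, 280019, 5764910, 134217867, 3486784574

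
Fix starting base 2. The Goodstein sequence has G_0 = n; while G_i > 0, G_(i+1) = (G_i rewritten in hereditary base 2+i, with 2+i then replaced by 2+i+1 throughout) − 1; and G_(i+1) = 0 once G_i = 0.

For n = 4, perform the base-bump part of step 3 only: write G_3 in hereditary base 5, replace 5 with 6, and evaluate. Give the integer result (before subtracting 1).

(0) 4|_2 = 2^2 ↦ 3^3|_3 = 27 ⇒ 26
(1) 26|_3 = 2·3^2 + 2·3 + 2 ↦ 2·4^2 + 2·4 + 2|_4 = 42 ⇒ 41
(2) 41|_4 = 2·4^2 + 2·4 + 1 ↦ 2·5^2 + 2·5 + 1|_5 = 61 ⇒ 60
(3) 60|_5 = 2·5^2 + 2·5 ↦ 2·6^2 + 2·6|_6 = 84 ⇒ 83

84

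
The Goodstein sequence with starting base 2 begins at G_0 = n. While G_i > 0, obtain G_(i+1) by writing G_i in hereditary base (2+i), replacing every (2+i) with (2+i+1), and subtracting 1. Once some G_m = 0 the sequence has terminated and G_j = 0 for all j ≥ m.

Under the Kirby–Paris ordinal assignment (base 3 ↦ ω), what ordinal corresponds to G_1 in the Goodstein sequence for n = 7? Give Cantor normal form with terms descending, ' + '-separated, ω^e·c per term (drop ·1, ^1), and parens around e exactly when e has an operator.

ω^ω + ω

base 2: 7 = 2^2 + 2 + 1; at 3: 3^3 + 3 + 1 = 31; next = 30
base 3: 30 = 3^3 + 3; at 4: 4^4 + 4 = 260; next = 259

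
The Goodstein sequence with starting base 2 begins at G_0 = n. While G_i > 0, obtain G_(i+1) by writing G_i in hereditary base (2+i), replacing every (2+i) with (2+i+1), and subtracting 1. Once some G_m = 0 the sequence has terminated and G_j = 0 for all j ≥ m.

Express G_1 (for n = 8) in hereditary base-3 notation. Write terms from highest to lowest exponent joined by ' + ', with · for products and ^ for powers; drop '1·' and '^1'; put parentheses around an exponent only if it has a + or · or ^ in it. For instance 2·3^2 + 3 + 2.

2·3^3 + 2·3^2 + 2·3 + 2

8 —HB2→ 2^(2 + 1) —bump→ 3^(3 + 1) = 81 —(−1)→ 80
80 —HB3→ 2·3^3 + 2·3^2 + 2·3 + 2 —bump→ 2·4^4 + 2·4^2 + 2·4 + 2 = 554 —(−1)→ 553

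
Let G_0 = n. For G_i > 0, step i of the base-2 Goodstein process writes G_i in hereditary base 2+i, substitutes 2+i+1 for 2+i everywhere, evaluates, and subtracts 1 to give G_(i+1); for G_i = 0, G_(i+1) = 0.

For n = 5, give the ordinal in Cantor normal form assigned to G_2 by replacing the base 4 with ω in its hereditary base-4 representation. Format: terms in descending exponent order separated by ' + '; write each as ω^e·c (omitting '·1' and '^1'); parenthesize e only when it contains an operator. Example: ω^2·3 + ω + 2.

ω^3·3 + ω^2·3 + ω·3 + 3

5 —HB2→ 2^2 + 1 —bump→ 3^3 + 1 = 28 —(−1)→ 27
27 —HB3→ 3^3 —bump→ 4^4 = 256 —(−1)→ 255
255 —HB4→ 3·4^3 + 3·4^2 + 3·4 + 3 —bump→ 3·5^3 + 3·5^2 + 3·5 + 3 = 468 —(−1)→ 467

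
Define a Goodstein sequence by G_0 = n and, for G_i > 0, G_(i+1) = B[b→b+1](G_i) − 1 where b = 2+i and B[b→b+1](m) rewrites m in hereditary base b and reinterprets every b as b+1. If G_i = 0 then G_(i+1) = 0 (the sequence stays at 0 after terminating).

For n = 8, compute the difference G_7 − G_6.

G_0 = 8. HB_2(8) = 2^(2 + 1). Bump = 81. G_1 = 80.
G_1 = 80. HB_3(80) = 2·3^3 + 2·3^2 + 2·3 + 2. Bump = 554. G_2 = 553.
G_2 = 553. HB_4(553) = 2·4^4 + 2·4^2 + 2·4 + 1. Bump = 6311. G_3 = 6310.
G_3 = 6310. HB_5(6310) = 2·5^5 + 2·5^2 + 2·5. Bump = 93396. G_4 = 93395.
G_4 = 93395. HB_6(93395) = 2·6^6 + 2·6^2 + 6 + 5. Bump = 1647196. G_5 = 1647195.
G_5 = 1647195. HB_7(1647195) = 2·7^7 + 2·7^2 + 7 + 4. Bump = 33554572. G_6 = 33554571.
G_6 = 33554571. HB_8(33554571) = 2·8^8 + 2·8^2 + 8 + 3. Bump = 774841152. G_7 = 774841151.

741286580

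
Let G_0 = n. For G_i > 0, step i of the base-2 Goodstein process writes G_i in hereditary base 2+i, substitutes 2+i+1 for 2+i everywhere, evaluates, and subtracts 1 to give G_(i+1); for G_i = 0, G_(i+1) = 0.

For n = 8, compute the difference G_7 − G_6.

741286580

[0] 8 ≡ 2^(2 + 1) (base 2). Lift 3: 81. −1: 80.
[1] 80 ≡ 2·3^3 + 2·3^2 + 2·3 + 2 (base 3). Lift 4: 554. −1: 553.
[2] 553 ≡ 2·4^4 + 2·4^2 + 2·4 + 1 (base 4). Lift 5: 6311. −1: 6310.
[3] 6310 ≡ 2·5^5 + 2·5^2 + 2·5 (base 5). Lift 6: 93396. −1: 93395.
[4] 93395 ≡ 2·6^6 + 2·6^2 + 6 + 5 (base 6). Lift 7: 1647196. −1: 1647195.
[5] 1647195 ≡ 2·7^7 + 2·7^2 + 7 + 4 (base 7). Lift 8: 33554572. −1: 33554571.
[6] 33554571 ≡ 2·8^8 + 2·8^2 + 8 + 3 (base 8). Lift 9: 774841152. −1: 774841151.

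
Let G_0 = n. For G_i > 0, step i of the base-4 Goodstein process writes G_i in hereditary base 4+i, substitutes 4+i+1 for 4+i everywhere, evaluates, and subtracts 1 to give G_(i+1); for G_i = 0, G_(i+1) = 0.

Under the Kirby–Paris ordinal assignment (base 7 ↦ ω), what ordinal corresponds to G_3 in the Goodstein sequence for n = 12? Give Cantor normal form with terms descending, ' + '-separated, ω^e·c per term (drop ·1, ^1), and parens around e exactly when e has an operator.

ω·2 + 2

G_0 = 12. HB_4(12) = 3·4. Bump = 15. G_1 = 14.
G_1 = 14. HB_5(14) = 2·5 + 4. Bump = 16. G_2 = 15.
G_2 = 15. HB_6(15) = 2·6 + 3. Bump = 17. G_3 = 16.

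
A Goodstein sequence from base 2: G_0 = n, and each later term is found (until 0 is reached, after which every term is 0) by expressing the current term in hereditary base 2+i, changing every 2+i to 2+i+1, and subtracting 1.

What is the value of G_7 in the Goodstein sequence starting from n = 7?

37665879

(0) 7|_2 = 2^2 + 2 + 1 ↦ 3^3 + 3 + 1|_3 = 31 ⇒ 30
(1) 30|_3 = 3^3 + 3 ↦ 4^4 + 4|_4 = 260 ⇒ 259
(2) 259|_4 = 4^4 + 3 ↦ 5^5 + 3|_5 = 3128 ⇒ 3127
(3) 3127|_5 = 5^5 + 2 ↦ 6^6 + 2|_6 = 46658 ⇒ 46657
(4) 46657|_6 = 6^6 + 1 ↦ 7^7 + 1|_7 = 823544 ⇒ 823543
(5) 823543|_7 = 7^7 ↦ 8^8|_8 = 16777216 ⇒ 16777215
(6) 16777215|_8 = 7·8^7 + 7·8^6 + 7·8^5 + 7·8^4 + 7·8^3 + 7·8^2 + 7·8 + 7 ↦ 7·9^7 + 7·9^6 + 7·9^5 + 7·9^4 + 7·9^3 + 7·9^2 + 7·9 + 7|_9 = 37665880 ⇒ 37665879
(7) 37665879|_9 = 7·9^7 + 7·9^6 + 7·9^5 + 7·9^4 + 7·9^3 + 7·9^2 + 7·9 + 6 ↦ 7·10^7 + 7·10^6 + 7·10^5 + 7·10^4 + 7·10^3 + 7·10^2 + 7·10 + 6|_10 = 77777776 ⇒ 77777775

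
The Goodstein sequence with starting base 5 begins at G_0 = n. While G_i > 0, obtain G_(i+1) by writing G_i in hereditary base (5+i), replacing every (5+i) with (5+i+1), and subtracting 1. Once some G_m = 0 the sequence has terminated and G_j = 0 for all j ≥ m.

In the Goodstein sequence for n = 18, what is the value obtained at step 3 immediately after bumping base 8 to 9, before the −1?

step 0: 18 = 3·5 + 3; sub 6 for 5: 3·6 + 3; = 21; G_1 = 21−1 = 20
step 1: 20 = 3·6 + 2; sub 7 for 6: 3·7 + 2; = 23; G_2 = 23−1 = 22
step 2: 22 = 3·7 + 1; sub 8 for 7: 3·8 + 1; = 25; G_3 = 25−1 = 24
step 3: 24 = 3·8; sub 9 for 8: 3·9; = 27; G_4 = 27−1 = 26

27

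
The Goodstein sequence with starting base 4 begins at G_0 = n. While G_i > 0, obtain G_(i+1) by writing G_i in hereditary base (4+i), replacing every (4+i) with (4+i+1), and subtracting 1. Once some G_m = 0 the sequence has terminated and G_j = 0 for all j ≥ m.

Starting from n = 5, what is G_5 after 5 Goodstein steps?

step 0: 5 = 4 + 1; sub 5 for 4: 5 + 1; = 6; G_1 = 6−1 = 5
step 1: 5 = 5; sub 6 for 5: 6; = 6; G_2 = 6−1 = 5
step 2: 5 = 5; sub 7 for 6: 5; = 5; G_3 = 5−1 = 4
step 3: 4 = 4; sub 8 for 7: 4; = 4; G_4 = 4−1 = 3
step 4: 3 = 3; sub 9 for 8: 3; = 3; G_5 = 3−1 = 2
step 5: 2 = 2; sub 10 for 9: 2; = 2; G_6 = 2−1 = 1

2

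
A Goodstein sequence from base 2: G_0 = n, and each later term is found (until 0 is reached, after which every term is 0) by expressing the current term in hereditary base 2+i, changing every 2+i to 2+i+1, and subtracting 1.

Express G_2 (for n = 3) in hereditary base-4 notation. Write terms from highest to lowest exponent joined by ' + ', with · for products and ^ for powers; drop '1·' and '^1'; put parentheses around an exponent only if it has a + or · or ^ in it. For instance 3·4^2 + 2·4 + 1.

i=0: 3 = 2 + 1 (b=2); 2→3: 3 + 1 = 4; 4−1 = 3
i=1: 3 = 3 (b=3); 3→4: 4 = 4; 4−1 = 3
i=2: 3 = 3 (b=4); 4→5: 3 = 3; 3−1 = 2

3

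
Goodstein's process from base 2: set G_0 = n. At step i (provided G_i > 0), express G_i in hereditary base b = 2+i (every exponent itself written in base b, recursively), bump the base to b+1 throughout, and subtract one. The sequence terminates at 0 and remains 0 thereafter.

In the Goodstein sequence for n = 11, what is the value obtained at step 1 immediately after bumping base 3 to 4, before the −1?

1028

[0] 11 ≡ 2^(2 + 1) + 2 + 1 (base 2). Lift 3: 85. −1: 84.
[1] 84 ≡ 3^(3 + 1) + 3 (base 3). Lift 4: 1028. −1: 1027.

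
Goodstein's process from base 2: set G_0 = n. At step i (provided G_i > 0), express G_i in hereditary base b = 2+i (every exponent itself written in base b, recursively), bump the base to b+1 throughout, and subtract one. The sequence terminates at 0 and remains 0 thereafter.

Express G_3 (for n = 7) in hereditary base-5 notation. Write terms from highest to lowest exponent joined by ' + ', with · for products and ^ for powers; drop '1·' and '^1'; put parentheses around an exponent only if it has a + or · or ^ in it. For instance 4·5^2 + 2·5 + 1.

5^5 + 2

G_0=7  [base 2] 2^2 + 2 + 1  →[2↦3]→  3^3 + 3 + 1 = 31  −1 ⇒ G_1=30
G_1=30  [base 3] 3^3 + 3  →[3↦4]→  4^4 + 4 = 260  −1 ⇒ G_2=259
G_2=259  [base 4] 4^4 + 3  →[4↦5]→  5^5 + 3 = 3128  −1 ⇒ G_3=3127
G_3=3127  [base 5] 5^5 + 2  →[5↦6]→  6^6 + 2 = 46658  −1 ⇒ G_4=46657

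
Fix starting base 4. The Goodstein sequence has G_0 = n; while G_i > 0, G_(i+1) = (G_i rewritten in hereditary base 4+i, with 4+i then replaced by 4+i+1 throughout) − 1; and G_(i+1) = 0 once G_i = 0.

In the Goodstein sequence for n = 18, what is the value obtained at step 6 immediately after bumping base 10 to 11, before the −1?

69

i=0: 18 = 4^2 + 2 (b=4); 4→5: 5^2 + 2 = 27; 27−1 = 26
i=1: 26 = 5^2 + 1 (b=5); 5→6: 6^2 + 1 = 37; 37−1 = 36
i=2: 36 = 6^2 (b=6); 6→7: 7^2 = 49; 49−1 = 48
i=3: 48 = 6·7 + 6 (b=7); 7→8: 6·8 + 6 = 54; 54−1 = 53
i=4: 53 = 6·8 + 5 (b=8); 8→9: 6·9 + 5 = 59; 59−1 = 58
i=5: 58 = 6·9 + 4 (b=9); 9→10: 6·10 + 4 = 64; 64−1 = 63
i=6: 63 = 6·10 + 3 (b=10); 10→11: 6·11 + 3 = 69; 69−1 = 68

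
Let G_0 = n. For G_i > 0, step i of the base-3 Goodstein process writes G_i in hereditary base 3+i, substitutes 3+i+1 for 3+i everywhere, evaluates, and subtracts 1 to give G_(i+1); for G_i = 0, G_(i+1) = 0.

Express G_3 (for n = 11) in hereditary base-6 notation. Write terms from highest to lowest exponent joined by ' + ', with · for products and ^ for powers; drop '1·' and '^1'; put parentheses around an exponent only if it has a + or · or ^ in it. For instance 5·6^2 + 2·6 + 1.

5·6 + 5

i=0: 11 = 3^2 + 2 (b=3); 3→4: 4^2 + 2 = 18; 18−1 = 17
i=1: 17 = 4^2 + 1 (b=4); 4→5: 5^2 + 1 = 26; 26−1 = 25
i=2: 25 = 5^2 (b=5); 5→6: 6^2 = 36; 36−1 = 35
i=3: 35 = 5·6 + 5 (b=6); 6→7: 5·7 + 5 = 40; 40−1 = 39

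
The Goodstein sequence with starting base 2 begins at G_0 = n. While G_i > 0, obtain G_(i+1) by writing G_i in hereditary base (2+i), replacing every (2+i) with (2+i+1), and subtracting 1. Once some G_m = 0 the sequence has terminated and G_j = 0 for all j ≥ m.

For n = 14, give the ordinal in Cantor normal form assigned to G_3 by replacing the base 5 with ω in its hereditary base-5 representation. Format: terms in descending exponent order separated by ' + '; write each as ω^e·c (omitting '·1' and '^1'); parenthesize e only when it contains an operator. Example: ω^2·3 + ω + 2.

G_0=14  [base 2] 2^(2 + 1) + 2^2 + 2  →[2↦3]→  3^(3 + 1) + 3^3 + 3 = 111  −1 ⇒ G_1=110
G_1=110  [base 3] 3^(3 + 1) + 3^3 + 2  →[3↦4]→  4^(4 + 1) + 4^4 + 2 = 1282  −1 ⇒ G_2=1281
G_2=1281  [base 4] 4^(4 + 1) + 4^4 + 1  →[4↦5]→  5^(5 + 1) + 5^5 + 1 = 18751  −1 ⇒ G_3=18750
G_3=18750  [base 5] 5^(5 + 1) + 5^5  →[5↦6]→  6^(6 + 1) + 6^6 = 326592  −1 ⇒ G_4=326591

ω^(ω + 1) + ω^ω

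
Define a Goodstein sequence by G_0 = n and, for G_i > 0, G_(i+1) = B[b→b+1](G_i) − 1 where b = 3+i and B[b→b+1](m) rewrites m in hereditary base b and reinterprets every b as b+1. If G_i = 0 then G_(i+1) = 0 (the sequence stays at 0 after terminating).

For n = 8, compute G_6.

[0] 8 ≡ 2·3 + 2 (base 3). Lift 4: 10. −1: 9.
[1] 9 ≡ 2·4 + 1 (base 4). Lift 5: 11. −1: 10.
[2] 10 ≡ 2·5 (base 5). Lift 6: 12. −1: 11.
[3] 11 ≡ 6 + 5 (base 6). Lift 7: 12. −1: 11.
[4] 11 ≡ 7 + 4 (base 7). Lift 8: 12. −1: 11.
[5] 11 ≡ 8 + 3 (base 8). Lift 9: 12. −1: 11.

11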